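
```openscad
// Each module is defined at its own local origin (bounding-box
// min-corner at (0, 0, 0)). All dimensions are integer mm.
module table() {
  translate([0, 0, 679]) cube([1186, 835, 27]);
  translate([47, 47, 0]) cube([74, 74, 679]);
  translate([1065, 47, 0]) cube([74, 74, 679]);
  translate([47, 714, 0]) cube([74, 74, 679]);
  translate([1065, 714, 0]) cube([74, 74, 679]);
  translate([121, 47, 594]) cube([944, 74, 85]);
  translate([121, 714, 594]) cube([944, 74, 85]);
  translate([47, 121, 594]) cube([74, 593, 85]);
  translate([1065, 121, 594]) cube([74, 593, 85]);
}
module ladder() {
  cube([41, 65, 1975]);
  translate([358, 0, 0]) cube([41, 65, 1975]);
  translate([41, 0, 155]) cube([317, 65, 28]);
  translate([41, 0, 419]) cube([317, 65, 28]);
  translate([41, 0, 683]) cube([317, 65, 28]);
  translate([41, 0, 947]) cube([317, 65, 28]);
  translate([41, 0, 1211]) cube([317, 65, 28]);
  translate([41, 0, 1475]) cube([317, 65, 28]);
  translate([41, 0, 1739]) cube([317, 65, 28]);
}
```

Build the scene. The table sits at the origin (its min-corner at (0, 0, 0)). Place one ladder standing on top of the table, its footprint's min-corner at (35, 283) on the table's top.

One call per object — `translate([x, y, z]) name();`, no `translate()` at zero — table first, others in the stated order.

table();
translate([35, 283, 706]) ladder();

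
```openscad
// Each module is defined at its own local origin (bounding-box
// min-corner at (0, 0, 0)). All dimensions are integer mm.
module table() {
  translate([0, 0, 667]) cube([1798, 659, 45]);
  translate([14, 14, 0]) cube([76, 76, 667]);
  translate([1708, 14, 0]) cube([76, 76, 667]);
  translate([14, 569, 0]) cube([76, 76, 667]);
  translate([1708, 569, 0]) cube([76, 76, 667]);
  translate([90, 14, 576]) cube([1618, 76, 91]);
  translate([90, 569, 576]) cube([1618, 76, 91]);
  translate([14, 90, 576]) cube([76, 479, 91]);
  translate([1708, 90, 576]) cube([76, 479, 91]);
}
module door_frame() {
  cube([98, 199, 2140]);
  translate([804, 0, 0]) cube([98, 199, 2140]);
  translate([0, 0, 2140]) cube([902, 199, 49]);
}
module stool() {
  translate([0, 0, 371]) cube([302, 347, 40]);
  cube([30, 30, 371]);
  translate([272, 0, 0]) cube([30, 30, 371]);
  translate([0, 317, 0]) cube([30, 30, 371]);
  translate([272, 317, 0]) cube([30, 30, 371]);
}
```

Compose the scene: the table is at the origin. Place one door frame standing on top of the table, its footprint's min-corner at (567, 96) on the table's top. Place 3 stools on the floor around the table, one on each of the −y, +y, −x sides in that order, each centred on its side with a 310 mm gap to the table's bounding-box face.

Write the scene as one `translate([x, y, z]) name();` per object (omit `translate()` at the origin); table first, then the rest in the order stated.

table();
translate([567, 96, 712]) door_frame();
translate([748, -657, 0]) stool();
translate([748, 969, 0]) stool();
translate([-612, 156, 0]) stool();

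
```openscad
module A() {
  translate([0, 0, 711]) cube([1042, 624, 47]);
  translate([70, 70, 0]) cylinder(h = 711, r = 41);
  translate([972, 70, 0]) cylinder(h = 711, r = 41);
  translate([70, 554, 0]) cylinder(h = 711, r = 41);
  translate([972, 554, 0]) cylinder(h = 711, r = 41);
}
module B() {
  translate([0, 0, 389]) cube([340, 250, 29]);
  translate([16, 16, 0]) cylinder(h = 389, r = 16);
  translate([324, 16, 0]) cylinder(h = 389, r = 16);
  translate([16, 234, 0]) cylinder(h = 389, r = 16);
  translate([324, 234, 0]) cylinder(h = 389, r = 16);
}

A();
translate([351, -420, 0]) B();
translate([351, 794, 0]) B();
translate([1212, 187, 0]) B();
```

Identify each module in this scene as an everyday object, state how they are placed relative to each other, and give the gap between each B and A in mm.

Each stool's nearest face is 170 mm from the table's bounding box.

A is a table. B is a stool. Three stools sit around the table at the −y, +y, +x sides. The gap between each stool and the table is 170 mm.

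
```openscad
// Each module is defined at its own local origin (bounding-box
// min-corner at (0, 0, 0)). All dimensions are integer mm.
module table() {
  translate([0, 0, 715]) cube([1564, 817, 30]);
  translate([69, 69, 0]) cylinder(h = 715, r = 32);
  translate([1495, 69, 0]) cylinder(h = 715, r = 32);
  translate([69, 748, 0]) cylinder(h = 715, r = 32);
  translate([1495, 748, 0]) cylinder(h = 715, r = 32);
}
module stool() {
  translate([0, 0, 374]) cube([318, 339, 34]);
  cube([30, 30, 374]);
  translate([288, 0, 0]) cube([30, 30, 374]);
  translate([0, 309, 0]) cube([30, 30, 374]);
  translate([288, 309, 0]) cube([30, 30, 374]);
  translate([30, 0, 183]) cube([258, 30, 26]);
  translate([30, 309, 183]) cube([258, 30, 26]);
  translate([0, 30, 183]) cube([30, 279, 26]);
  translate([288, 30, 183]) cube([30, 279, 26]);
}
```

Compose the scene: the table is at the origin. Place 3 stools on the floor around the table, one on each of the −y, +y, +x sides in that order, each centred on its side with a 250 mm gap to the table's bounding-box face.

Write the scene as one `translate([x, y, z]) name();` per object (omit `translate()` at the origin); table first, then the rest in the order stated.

table();
translate([623, -589, 0]) stool();
translate([623, 1067, 0]) stool();
translate([1814, 239, 0]) stool();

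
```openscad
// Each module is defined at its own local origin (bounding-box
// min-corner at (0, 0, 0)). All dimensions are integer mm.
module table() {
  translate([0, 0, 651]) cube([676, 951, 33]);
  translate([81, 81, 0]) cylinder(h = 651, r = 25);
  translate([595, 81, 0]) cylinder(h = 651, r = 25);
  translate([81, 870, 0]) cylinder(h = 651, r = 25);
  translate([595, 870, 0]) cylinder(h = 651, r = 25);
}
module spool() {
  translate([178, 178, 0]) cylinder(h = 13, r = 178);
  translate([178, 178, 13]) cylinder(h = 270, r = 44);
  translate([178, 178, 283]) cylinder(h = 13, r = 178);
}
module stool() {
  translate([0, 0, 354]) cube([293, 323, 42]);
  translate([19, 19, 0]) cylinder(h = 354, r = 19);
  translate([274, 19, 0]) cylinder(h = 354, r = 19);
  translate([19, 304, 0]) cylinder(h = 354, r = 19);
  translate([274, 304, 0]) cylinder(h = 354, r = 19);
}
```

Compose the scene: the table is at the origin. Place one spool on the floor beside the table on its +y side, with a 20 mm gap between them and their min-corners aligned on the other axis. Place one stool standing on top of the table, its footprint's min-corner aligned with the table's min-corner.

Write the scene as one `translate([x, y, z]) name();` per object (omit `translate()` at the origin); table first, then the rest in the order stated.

table();
translate([0, 971, 0]) spool();
translate([0, 0, 684]) stool();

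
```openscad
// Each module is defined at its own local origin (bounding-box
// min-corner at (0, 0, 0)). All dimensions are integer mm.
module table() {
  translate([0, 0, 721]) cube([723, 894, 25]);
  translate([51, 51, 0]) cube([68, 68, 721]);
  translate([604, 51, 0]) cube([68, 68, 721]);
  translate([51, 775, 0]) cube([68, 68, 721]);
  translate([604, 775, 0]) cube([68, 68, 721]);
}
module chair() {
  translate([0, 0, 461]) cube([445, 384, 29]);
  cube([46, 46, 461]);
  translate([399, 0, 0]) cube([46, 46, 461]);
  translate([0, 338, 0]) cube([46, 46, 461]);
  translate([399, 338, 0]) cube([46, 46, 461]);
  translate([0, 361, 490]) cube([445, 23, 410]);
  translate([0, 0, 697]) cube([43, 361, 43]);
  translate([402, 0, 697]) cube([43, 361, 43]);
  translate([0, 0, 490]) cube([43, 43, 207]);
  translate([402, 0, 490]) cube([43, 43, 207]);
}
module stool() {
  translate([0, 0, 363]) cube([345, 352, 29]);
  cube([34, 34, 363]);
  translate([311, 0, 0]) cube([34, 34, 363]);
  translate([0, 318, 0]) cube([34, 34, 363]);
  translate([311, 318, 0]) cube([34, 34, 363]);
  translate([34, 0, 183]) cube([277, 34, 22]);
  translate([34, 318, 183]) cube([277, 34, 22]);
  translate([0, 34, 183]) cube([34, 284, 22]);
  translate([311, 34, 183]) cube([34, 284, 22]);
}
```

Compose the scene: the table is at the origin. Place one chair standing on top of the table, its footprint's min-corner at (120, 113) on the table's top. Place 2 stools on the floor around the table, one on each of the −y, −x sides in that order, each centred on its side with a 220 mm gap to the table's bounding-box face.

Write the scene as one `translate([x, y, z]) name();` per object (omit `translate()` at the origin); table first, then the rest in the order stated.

table();
translate([120, 113, 746]) chair();
translate([189, -572, 0]) stool();
translate([-565, 271, 0]) stool();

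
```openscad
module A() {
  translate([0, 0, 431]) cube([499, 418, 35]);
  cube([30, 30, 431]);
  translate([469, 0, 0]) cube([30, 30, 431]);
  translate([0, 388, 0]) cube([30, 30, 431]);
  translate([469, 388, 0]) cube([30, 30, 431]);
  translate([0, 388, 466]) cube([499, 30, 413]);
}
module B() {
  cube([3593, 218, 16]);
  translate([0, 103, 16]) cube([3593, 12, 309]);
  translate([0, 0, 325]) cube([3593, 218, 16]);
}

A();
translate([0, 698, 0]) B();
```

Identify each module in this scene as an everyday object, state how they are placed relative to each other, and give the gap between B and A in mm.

A is a chair. B is an I-beam. The I-beam is on the floor beside the chair on its +y side. The gap between the I-beam and the chair is 280 mm.

The I-beam's nearest face is 280 mm from the chair's +y face.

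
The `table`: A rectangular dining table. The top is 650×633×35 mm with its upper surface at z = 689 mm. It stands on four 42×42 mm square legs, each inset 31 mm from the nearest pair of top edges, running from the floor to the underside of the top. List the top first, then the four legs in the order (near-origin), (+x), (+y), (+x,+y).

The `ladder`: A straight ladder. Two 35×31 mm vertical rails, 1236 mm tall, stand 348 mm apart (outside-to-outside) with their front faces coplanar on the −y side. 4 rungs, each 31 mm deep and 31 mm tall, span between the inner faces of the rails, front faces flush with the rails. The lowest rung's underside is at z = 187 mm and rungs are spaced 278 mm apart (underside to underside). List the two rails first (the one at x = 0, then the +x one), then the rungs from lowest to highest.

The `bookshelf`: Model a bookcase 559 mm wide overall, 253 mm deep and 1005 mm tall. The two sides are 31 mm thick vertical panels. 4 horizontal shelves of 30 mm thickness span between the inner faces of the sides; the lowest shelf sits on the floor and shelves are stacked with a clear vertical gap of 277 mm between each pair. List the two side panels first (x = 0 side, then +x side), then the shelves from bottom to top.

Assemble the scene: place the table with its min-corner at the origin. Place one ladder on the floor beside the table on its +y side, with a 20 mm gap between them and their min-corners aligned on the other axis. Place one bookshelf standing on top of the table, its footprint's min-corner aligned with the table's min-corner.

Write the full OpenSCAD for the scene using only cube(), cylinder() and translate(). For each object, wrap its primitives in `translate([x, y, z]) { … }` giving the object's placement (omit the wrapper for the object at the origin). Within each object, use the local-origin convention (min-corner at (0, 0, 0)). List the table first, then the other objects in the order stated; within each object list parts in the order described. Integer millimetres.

translate([0, 0, 654]) cube([650, 633, 35]);
translate([31, 31, 0]) cube([42, 42, 654]);
translate([577, 31, 0]) cube([42, 42, 654]);
translate([31, 560, 0]) cube([42, 42, 654]);
translate([577, 560, 0]) cube([42, 42, 654]);
translate([0, 653, 0]) {
  cube([35, 31, 1236]);
  translate([313, 0, 0]) cube([35, 31, 1236]);
  translate([35, 0, 187]) cube([278, 31, 31]);
  translate([35, 0, 465]) cube([278, 31, 31]);
  translate([35, 0, 743]) cube([278, 31, 31]);
  translate([35, 0, 1021]) cube([278, 31, 31]);
}
translate([0, 0, 689]) {
  cube([31, 253, 1005]);
  translate([528, 0, 0]) cube([31, 253, 1005]);
  translate([31, 0, 0]) cube([497, 253, 30]);
  translate([31, 0, 307]) cube([497, 253, 30]);
  translate([31, 0, 614]) cube([497, 253, 30]);
  translate([31, 0, 921]) cube([497, 253, 30]);
}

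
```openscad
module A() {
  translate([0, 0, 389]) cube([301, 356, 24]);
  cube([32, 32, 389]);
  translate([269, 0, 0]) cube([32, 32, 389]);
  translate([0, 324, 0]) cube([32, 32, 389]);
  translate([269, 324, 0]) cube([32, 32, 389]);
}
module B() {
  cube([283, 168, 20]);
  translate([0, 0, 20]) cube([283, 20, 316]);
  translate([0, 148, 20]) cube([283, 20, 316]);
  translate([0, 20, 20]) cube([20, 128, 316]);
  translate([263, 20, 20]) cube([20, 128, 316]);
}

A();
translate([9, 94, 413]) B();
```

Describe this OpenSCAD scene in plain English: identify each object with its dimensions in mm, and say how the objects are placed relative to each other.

A is a four-legged stool. The seat is 301×356 mm, 24 mm thick, top at z = 413 mm. It stands on four square legs, each 32×32 mm in cross-section, from z = 0 to the seat underside, each flush with a corner of the seat.

B is an open storage box with external size 283×168×336 mm and wall thickness 20 mm (the base is also 20 mm thick). The base covers the whole footprint; the four walls stand on the base, with the y-facing walls full-width and the x-facing walls fitting between their inner faces.

The open box is on top of the stool, centred.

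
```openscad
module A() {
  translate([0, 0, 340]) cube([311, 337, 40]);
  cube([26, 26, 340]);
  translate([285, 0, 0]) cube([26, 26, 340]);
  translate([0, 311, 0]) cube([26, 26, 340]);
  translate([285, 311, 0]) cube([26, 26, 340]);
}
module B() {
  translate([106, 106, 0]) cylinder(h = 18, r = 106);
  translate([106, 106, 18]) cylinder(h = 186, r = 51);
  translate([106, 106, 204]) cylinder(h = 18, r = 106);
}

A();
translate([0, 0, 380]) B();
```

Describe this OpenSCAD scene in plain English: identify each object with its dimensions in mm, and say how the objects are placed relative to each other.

A is a four-legged stool. The seat is a 311×337×40 mm slab whose top surface is at z = 380 mm; four square legs, each 26×26 mm in cross-section, run from the floor (z = 0) to the underside of the seat, each flush with a corner of the seat.

B is a spool: two coaxial disc flanges of radius 106 mm and thickness 18 mm, joined by a core cylinder of radius 51 mm and height 186 mm. The lower flange rests on z = 0 and the three cylinders share a vertical axis.

The spool is on top of the stool.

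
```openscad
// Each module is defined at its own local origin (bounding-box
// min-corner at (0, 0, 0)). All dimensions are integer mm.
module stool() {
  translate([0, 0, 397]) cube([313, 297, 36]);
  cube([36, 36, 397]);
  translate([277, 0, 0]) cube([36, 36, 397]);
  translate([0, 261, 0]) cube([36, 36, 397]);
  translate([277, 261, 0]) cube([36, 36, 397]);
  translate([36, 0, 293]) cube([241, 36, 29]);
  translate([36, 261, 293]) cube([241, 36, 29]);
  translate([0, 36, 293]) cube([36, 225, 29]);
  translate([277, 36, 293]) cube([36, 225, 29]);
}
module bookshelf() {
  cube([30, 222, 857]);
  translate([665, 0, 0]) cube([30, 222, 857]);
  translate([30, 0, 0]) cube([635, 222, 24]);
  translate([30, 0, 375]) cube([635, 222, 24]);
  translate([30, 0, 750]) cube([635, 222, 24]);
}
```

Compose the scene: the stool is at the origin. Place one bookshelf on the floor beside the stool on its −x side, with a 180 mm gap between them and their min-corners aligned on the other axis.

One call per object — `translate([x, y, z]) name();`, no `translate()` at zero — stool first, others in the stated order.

stool();
translate([-875, 0, 0]) bookshelf();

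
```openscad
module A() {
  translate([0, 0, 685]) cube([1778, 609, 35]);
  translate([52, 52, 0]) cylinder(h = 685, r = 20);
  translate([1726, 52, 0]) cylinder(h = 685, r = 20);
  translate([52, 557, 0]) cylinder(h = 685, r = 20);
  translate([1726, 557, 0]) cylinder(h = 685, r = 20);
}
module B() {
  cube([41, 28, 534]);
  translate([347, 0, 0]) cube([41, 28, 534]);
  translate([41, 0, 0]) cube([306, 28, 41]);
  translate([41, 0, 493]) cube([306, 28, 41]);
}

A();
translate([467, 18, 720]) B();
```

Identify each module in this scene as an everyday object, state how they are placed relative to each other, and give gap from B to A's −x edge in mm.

The picture frame's min-x is at 467; the table's min-x is 0; gap = 467 mm.

A is a table. B is a picture frame. The picture frame is on top of the table. The gap from the picture frame to the table's −x edge is 467 mm.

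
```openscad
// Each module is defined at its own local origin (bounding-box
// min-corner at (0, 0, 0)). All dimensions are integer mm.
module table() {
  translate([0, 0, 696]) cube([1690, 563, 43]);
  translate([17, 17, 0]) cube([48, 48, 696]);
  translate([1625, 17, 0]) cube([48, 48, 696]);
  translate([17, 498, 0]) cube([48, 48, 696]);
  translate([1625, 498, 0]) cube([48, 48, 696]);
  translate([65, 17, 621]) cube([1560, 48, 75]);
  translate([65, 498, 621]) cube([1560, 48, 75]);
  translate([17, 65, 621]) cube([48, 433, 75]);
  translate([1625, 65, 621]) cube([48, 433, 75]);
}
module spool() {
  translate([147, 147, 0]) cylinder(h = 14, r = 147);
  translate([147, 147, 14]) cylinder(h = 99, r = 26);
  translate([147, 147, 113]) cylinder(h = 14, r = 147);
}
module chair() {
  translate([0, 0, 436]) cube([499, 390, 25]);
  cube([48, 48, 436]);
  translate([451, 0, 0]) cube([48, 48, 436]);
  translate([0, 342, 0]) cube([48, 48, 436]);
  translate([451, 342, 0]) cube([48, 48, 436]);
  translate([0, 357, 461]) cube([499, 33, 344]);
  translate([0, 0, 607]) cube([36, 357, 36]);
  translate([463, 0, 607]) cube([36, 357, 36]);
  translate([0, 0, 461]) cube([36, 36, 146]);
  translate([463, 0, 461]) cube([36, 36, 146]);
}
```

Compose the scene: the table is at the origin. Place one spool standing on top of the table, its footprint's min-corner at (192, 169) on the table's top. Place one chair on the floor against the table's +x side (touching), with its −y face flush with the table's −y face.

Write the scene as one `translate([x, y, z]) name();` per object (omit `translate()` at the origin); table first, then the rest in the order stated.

table();
translate([192, 169, 739]) spool();
translate([1690, 0, 0]) chair();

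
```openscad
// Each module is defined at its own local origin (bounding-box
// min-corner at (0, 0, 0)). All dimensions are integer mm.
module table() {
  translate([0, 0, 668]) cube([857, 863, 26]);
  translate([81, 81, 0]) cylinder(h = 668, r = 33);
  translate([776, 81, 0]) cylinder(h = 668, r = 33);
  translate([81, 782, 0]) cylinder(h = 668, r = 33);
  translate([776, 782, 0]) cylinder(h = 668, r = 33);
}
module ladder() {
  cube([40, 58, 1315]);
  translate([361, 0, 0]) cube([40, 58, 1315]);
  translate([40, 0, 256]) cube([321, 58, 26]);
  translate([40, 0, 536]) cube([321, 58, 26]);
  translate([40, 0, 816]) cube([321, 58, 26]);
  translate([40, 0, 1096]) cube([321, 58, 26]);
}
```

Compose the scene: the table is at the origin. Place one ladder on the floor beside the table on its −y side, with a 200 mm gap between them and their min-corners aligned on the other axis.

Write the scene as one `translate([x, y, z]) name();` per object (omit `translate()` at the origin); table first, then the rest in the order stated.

table();
translate([0, -258, 0]) ladder();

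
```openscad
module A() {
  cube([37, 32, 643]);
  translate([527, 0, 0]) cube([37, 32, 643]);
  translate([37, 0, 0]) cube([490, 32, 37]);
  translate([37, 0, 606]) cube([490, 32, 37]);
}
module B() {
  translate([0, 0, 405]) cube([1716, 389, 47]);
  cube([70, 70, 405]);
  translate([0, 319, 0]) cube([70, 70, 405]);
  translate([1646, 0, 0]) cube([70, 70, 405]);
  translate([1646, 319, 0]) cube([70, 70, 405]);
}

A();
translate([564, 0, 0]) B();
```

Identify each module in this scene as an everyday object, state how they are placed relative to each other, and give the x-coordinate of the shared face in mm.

A is a picture frame. B is a bench. The bench is against the picture frame's +x side, with their −y faces flush. The x-coordinate of the shared face is 564 mm.

The picture frame's +x face and the bench's −x face are both at x = 564 mm.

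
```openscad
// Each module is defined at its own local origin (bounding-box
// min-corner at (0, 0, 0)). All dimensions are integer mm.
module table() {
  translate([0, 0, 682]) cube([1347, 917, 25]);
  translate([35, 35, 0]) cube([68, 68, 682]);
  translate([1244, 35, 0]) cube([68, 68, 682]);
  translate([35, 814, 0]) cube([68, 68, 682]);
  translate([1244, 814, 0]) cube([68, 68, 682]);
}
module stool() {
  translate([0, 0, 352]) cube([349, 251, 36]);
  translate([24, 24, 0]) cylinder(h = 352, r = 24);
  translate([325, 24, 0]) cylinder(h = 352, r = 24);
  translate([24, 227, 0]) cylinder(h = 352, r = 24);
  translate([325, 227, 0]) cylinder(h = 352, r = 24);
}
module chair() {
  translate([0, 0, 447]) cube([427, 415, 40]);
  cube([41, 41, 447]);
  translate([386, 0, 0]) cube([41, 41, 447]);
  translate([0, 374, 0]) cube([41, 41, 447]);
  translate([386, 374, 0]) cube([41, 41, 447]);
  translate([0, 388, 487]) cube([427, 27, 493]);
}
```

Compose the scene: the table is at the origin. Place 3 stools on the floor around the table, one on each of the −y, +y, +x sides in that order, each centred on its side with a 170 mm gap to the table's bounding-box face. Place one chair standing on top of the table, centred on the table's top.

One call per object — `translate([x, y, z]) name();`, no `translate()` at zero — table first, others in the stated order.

table();
translate([499, -421, 0]) stool();
translate([499, 1087, 0]) stool();
translate([1517, 333, 0]) stool();
translate([460, 251, 707]) chair();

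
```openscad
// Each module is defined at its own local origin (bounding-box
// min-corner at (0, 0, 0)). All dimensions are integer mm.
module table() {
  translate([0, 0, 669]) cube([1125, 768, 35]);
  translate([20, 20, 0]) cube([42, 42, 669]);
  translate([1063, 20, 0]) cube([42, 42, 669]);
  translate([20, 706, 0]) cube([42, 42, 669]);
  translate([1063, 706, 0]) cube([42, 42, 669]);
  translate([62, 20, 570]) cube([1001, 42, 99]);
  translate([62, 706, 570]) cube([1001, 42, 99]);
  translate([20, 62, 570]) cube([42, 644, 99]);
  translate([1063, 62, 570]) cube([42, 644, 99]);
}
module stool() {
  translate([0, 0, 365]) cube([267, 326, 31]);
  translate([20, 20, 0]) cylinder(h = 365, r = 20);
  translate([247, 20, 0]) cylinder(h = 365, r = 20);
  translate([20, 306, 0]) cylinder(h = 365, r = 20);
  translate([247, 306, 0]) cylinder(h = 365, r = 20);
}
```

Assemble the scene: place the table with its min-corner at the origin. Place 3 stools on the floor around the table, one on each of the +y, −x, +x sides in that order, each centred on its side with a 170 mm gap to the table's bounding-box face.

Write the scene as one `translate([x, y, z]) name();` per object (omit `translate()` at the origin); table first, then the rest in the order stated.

table();
translate([429, 938, 0]) stool();
translate([-437, 221, 0]) stool();
translate([1295, 221, 0]) stool();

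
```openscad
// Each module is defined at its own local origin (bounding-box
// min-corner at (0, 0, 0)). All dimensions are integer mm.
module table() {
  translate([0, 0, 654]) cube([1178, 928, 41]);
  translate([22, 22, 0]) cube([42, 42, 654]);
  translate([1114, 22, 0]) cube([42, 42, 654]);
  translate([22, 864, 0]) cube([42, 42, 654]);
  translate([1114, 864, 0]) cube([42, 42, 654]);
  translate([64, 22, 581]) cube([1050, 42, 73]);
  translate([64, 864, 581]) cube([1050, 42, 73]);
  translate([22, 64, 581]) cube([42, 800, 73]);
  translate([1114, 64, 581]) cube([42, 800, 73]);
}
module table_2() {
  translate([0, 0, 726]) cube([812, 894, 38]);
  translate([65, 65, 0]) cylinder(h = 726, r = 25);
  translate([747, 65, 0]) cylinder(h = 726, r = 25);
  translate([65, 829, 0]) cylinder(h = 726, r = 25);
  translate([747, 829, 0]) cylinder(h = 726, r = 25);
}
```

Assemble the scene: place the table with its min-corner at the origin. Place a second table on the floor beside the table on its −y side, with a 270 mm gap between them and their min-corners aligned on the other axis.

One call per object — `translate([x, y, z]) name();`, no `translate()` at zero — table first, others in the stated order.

table();
translate([0, -1164, 0]) table_2();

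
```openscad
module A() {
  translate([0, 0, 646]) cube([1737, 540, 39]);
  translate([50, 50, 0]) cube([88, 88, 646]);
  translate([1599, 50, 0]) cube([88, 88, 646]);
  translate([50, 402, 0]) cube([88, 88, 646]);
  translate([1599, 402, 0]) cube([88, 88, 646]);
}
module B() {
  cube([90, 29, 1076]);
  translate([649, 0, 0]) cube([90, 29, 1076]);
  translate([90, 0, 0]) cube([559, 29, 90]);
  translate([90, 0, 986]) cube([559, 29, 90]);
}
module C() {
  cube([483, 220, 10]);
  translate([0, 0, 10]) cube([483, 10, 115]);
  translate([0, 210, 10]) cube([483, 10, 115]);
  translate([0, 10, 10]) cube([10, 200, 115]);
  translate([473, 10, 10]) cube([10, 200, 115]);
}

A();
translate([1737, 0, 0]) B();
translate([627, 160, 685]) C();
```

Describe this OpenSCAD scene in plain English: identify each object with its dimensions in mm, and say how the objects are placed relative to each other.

A is a table: top 1737 mm (x) × 540 mm (y), 39 mm thick, upper face at z = 685 mm, on four 88×88 mm square legs, each inset 50 mm from the nearest pair of top edges, running from z = 0 to the bottom of the top.

B is a rectangular picture frame lying in the x–z plane (depth along y). The opening is 559 mm wide (x) by 896 mm tall (z), surrounded by a border 90 mm wide on all four sides. The frame is 29 mm deep and is made of two full-height vertical stiles with two horizontal rails fitted between them.

C is an open-topped rectangular box: outside dimensions 483×220×125 mm, with a uniform wall and base thickness of 10 mm. The base is a full 483×220 slab on the floor; four walls sit on top of the base. The front and back walls (the −y and +y sides) span the full width; the two side walls fit between them.

The picture frame is against the table's +x side, with their −y faces flush. The open box is on top of the table, centred.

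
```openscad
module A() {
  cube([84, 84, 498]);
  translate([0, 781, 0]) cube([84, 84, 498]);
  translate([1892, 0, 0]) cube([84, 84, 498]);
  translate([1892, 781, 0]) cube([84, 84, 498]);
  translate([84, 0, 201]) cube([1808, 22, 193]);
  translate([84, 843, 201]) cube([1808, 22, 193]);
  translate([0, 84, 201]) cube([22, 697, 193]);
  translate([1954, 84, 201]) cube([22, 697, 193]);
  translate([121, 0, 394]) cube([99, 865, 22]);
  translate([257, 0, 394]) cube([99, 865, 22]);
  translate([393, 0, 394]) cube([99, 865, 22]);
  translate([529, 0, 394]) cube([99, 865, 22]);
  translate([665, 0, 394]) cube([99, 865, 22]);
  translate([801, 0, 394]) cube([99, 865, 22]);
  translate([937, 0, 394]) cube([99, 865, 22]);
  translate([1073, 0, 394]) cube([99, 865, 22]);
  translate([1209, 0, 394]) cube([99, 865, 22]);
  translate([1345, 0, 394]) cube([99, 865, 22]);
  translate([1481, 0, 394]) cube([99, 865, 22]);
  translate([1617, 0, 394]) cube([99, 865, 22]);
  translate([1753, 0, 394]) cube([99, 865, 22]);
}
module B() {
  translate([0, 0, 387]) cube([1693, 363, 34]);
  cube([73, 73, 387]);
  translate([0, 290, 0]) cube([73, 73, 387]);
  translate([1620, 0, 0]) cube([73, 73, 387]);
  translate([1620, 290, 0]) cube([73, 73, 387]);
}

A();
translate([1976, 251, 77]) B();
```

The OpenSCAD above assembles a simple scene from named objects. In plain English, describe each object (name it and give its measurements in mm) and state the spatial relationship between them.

A is a bed frame 1976 mm long (x) by 865 mm wide (y). Four 84×84 mm corner posts, 498 mm tall, at the corners of the footprint. Four rails of 22 mm thickness and 193 mm height run between adjacent posts with their undersides at z = 201 mm, their outer faces flush with the outside of the frame (the two x-running rails run between the posts' inner faces; the two y-running rails run between the posts' inner faces). 13 slats, each 99 mm wide (x) and 22 mm thick, lie across the top of the two x-running rails, running the full 865 mm width of the frame in y; the slats are evenly spaced along x between the inner faces of the end posts with equal gaps (rounded down to the nearest mm) at the −x end and between each pair — any rounding remainder accumulates at the +x end.

B is a bench: a 1693×363 mm seat slab, 34 mm thick, top at z = 421 mm, on four 73×73 mm square legs flush with the seat corners and standing on z = 0.

The bench is beside the bed frame with their tops flush at z = 498.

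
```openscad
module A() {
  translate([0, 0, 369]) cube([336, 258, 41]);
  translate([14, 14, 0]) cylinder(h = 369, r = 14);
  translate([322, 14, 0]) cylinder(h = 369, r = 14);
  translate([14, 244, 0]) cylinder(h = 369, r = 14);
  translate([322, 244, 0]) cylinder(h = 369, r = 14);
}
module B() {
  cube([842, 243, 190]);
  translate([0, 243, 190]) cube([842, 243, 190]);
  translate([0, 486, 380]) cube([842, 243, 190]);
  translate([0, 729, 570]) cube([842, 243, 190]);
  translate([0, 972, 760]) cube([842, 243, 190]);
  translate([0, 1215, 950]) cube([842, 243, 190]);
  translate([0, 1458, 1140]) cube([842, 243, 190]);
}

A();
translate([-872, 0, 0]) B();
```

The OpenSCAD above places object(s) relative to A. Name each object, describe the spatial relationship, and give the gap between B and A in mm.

The staircase's nearest face is 30 mm from the stool's −x face.

A is a stool. B is a staircase. The staircase is on the floor beside the stool on its −x side. The gap between the staircase and the stool is 30 mm.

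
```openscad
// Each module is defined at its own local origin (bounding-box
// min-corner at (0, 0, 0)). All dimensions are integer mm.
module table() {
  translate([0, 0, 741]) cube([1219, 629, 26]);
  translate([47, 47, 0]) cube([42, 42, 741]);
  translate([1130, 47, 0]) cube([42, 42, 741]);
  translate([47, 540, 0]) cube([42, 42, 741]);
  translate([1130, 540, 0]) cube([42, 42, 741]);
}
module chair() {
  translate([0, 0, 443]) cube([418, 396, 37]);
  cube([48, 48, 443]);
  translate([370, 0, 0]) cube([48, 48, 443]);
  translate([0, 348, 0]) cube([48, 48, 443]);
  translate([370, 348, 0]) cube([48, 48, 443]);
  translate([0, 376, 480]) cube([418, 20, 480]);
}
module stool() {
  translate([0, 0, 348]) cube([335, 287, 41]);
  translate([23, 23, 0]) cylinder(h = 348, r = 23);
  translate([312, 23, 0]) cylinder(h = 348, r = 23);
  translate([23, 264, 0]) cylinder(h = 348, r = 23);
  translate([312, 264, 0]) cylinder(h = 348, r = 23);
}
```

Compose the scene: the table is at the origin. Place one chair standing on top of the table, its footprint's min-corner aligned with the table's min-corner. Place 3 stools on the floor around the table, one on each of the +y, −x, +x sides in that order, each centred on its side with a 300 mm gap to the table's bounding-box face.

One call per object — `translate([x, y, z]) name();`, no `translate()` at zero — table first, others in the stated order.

table();
translate([0, 0, 767]) chair();
translate([442, 929, 0]) stool();
translate([-635, 171, 0]) stool();
translate([1519, 171, 0]) stool();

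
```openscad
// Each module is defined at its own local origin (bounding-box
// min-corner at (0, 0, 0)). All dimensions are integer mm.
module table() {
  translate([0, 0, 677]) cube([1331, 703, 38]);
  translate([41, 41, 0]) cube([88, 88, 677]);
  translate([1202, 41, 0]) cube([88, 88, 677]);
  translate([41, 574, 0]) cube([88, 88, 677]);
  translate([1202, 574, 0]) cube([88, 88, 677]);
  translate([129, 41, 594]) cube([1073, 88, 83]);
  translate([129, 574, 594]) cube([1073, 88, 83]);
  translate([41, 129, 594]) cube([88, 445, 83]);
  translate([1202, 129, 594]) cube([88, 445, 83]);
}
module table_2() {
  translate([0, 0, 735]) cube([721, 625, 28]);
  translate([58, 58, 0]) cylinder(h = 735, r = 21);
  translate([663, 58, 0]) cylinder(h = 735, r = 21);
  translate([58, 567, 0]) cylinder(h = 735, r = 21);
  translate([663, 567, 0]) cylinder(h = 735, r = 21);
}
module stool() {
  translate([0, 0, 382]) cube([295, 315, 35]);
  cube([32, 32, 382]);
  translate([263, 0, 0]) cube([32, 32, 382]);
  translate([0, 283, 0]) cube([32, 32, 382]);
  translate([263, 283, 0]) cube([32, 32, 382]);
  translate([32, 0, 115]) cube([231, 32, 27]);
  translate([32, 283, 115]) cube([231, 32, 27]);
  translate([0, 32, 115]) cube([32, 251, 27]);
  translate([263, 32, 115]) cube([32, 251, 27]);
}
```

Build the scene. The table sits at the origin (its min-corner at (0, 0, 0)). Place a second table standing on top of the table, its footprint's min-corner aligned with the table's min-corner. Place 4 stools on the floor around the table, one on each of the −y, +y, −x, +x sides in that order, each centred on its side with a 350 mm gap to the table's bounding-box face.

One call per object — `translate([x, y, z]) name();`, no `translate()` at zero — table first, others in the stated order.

table();
translate([0, 0, 715]) table_2();
translate([518, -665, 0]) stool();
translate([518, 1053, 0]) stool();
translate([-645, 194, 0]) stool();
translate([1681, 194, 0]) stool();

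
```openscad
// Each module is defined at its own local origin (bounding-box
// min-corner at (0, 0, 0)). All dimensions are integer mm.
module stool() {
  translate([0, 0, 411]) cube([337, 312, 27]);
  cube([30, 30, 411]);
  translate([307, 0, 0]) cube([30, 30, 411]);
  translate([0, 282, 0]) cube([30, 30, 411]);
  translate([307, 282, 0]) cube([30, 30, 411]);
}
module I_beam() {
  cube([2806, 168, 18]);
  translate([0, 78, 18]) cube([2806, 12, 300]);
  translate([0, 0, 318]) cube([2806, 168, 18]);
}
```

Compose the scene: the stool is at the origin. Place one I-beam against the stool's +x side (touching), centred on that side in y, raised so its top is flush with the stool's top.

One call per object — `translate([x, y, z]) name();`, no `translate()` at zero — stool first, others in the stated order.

stool();
translate([337, 72, 102]) I_beam();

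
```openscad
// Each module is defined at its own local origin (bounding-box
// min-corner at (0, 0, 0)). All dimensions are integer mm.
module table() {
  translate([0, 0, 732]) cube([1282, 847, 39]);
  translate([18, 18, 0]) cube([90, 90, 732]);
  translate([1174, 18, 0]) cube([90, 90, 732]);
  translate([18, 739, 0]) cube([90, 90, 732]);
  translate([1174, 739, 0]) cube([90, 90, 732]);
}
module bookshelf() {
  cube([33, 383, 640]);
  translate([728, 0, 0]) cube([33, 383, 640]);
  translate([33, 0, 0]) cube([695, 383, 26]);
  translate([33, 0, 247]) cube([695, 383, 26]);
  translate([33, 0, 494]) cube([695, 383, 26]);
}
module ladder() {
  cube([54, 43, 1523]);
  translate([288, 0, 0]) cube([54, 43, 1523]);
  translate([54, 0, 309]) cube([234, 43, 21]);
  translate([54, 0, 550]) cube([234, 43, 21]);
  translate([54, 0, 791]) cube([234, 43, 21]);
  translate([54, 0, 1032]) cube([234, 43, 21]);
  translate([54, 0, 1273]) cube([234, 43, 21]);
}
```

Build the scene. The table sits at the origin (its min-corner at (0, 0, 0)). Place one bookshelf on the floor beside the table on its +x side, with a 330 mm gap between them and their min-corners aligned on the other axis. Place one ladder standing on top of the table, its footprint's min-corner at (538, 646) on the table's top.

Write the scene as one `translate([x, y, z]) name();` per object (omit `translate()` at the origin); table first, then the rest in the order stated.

table();
translate([1612, 0, 0]) bookshelf();
translate([538, 646, 771]) ladder();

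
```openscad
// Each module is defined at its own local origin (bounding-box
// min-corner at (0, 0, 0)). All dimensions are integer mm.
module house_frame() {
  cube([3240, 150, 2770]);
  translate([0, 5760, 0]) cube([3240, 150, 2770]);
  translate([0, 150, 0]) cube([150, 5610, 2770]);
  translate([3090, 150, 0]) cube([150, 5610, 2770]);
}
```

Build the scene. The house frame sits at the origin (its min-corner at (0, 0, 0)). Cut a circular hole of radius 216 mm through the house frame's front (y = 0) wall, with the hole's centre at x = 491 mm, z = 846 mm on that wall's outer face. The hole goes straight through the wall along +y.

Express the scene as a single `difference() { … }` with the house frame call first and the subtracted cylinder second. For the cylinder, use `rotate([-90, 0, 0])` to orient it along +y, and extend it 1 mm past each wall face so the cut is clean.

difference() {
  house_frame();
  translate([491, -1, 846]) rotate([-90, 0, 0]) cylinder(h = 152, r = 216);
}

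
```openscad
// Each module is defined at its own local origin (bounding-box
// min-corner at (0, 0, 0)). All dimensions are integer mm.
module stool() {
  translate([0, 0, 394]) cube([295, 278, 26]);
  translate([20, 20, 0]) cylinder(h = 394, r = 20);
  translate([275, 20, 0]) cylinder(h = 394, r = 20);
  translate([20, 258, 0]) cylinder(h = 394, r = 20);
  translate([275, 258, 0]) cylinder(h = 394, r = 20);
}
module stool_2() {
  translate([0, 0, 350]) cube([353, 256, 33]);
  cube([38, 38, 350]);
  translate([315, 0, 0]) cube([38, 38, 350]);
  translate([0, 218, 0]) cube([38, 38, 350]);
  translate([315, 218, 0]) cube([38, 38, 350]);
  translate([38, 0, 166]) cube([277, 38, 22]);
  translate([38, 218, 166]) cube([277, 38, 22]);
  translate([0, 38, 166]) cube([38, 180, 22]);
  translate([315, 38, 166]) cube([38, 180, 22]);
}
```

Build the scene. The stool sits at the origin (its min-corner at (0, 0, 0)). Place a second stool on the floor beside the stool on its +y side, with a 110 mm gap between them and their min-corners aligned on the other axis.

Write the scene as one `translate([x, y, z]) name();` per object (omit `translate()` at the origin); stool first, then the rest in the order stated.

stool();
translate([0, 388, 0]) stool_2();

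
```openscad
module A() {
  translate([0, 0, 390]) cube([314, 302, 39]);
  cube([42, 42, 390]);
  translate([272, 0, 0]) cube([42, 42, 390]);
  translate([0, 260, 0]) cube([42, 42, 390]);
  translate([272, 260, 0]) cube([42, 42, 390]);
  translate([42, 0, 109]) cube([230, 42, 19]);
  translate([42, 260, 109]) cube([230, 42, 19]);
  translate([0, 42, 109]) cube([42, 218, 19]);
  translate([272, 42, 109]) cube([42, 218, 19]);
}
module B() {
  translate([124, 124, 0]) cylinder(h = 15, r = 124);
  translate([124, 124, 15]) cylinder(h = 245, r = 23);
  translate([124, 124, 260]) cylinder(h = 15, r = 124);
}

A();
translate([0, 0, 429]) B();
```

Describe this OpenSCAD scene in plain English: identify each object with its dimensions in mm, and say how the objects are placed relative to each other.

A is a simple wooden stool: a rectangular seat 314 mm (x) by 302 mm (y), 39 mm thick, top face at z = 429 mm, on four square legs, each 42×42 mm in cross-section. The legs rest on z = 0, each flush with a corner of the seat. Four stretchers, 42 mm wide and 19 mm tall, connect adjacent legs with their undersides at z = 109 mm, each running between the inner faces of the legs it joins and aligned with the legs' outer faces on the other axis.

B is a spool: two coaxial disc flanges of radius 124 mm and thickness 15 mm, joined by a core cylinder of radius 23 mm and height 245 mm. The lower flange rests on z = 0 and the three cylinders share a vertical axis.

The spool is on top of the stool.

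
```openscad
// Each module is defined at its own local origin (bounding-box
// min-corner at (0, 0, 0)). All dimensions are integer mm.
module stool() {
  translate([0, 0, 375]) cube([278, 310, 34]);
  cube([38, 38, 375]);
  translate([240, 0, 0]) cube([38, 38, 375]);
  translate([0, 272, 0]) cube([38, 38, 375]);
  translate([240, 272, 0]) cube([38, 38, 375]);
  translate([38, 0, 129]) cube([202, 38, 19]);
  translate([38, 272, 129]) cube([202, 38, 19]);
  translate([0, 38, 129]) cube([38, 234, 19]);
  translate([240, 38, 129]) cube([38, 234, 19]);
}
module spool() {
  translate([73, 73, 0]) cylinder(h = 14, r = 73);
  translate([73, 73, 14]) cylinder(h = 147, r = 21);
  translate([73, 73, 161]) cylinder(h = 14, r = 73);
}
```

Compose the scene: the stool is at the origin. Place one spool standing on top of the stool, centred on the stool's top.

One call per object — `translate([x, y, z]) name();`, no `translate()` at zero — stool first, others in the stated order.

stool();
translate([66, 82, 409]) spool();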